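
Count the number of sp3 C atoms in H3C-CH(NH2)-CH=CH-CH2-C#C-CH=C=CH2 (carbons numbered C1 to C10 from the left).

3

C1: sp3 ✓
C2: sp3 ✓
C3: sp2
C4: sp2
C5: sp3 ✓
C6: sp
C7: sp
C8: sp2
C9: sp
C10: sp2
C1, C2, C5 → 3 sp3 carbons.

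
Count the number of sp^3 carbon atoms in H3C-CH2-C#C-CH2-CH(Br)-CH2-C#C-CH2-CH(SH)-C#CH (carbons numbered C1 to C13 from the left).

7

C1: sp3 ✓
C2: sp3 ✓
C3: sp
C4: sp
C5: sp3 ✓
C6: sp3 ✓
C7: sp3 ✓
C8: sp
C9: sp
C10: sp3 ✓
C11: sp3 ✓
C12: sp
C13: sp
C1, C2, C5, C6, C7, C10, C11 → 7 sp3 carbons.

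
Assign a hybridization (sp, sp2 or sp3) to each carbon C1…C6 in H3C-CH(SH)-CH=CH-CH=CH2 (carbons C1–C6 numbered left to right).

C1 has 4 σ bonds: steric number 4 → sp3.
C2: 4 σ bonds — 4 electron domains, sp3.
C3: 3 σ bonds, plus one π bond; 3 regions of electron density → sp2.
C4 carries 3 σ bonds, plus one π bond, giving a steric number of 3, so it is sp2.
C5 — 3 σ bonds, plus one π bond. Steric number 3, so sp2.
C6 has 3 σ bonds, plus one π bond: steric number 3 → sp2.

C1 sp3, C2 sp3, C3 sp2, C4 sp2, C5 sp2, C6 sp2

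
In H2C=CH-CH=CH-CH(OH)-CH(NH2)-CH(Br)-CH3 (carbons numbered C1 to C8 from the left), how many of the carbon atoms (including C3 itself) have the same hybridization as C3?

4

C3 is sp2 (one π bond).
C1: sp2 ✓
C2: sp2 ✓
C3: sp2 ✓
C4: sp2 ✓
C5: sp3
C6: sp3
C7: sp3
C8: sp3
4 carbons are sp2.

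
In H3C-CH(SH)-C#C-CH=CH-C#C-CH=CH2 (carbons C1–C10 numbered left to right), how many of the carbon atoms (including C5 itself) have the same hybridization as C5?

4

C5 is sp2 (one π bond).
C1: sp3
C2: sp3
C3: sp
C4: sp
C5: sp2 ✓
C6: sp2 ✓
C7: sp
C8: sp
C9: sp2 ✓
C10: sp2 ✓
4 carbons are sp2.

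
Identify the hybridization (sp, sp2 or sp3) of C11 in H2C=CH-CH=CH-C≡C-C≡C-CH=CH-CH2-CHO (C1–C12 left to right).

C11 has 4 σ bonds: steric number 4 → sp3.

sp^3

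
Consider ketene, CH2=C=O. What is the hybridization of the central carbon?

The central carbon — 2 σ bonds, plus two π bonds. Steric number 2, so sp.

sp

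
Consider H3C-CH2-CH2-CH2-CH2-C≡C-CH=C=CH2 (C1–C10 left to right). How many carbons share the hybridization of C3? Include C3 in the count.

5

C3 is sp3 (only σ bonds).
C1: sp3 ✓
C2: sp3 ✓
C3: sp3 ✓
C4: sp3 ✓
C5: sp3 ✓
C6: sp
C7: sp
C8: sp2
C9: sp
C10: sp2
5 carbons are sp3.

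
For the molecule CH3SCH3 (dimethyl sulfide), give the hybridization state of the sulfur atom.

The sulfur atom has 2 σ bonds and 2 lone pairs: steric number 4 → sp3.

sp^3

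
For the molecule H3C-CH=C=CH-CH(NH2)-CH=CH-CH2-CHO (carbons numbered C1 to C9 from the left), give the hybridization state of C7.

sp2

C7: 3 σ bonds, plus one π bond; 3 regions of electron density → sp2.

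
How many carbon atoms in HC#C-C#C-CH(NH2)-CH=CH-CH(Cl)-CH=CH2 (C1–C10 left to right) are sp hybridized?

4

C1: sp ✓
C2: sp ✓
C3: sp ✓
C4: sp ✓
C5: sp3
C6: sp2
C7: sp2
C8: sp3
C9: sp2
C10: sp2
C1, C2, C3, C4 → 4 sp carbons.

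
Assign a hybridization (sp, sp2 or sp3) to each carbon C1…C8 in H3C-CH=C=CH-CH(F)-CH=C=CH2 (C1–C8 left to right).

C1 sp3, C2 sp2, C3 sp, C4 sp2, C5 sp3, C6 sp2, C7 sp, C8 sp2

C1: 4 σ bonds — 4 electron domains, sp3.
C2: 3 σ bonds, plus one π bond; 3 regions of electron density → sp2.
C3 — 2 σ bonds, plus two π bonds. Steric number 2, so sp.
C4: 3 σ bonds, plus one π bond; 3 regions of electron density → sp2.
C5 has 4 σ bonds: steric number 4 → sp3.
C6: 3 σ bonds, plus one π bond; 3 regions of electron density → sp2.
C7 carries 2 σ bonds, plus two π bonds, giving a steric number of 2, so it is sp.
C8 — 3 σ bonds, plus one π bond. Steric number 3, so sp2.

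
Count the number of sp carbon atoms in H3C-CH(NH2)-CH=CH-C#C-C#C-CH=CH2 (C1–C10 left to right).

C1: sp3
C2: sp3
C3: sp2
C4: sp2
C5: sp ✓
C6: sp ✓
C7: sp ✓
C8: sp ✓
C9: sp2
C10: sp2
C5, C6, C7, C8 → 4 sp carbons.

4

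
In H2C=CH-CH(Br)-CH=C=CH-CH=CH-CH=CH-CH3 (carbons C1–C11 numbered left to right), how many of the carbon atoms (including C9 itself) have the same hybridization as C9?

8

C9 is sp2 (one π bond).
C1: sp2 ✓
C2: sp2 ✓
C3: sp3
C4: sp2 ✓
C5: sp
C6: sp2 ✓
C7: sp2 ✓
C8: sp2 ✓
C9: sp2 ✓
C10: sp2 ✓
C11: sp3
8 carbons are sp2.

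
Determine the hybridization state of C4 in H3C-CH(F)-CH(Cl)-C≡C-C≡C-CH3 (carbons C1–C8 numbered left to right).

sp

C4: 2 σ bonds, plus two π bonds — 2 electron domains, sp.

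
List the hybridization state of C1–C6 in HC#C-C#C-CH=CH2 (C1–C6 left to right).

C1 sp, C2 sp, C3 sp, C4 sp, C5 sp2, C6 sp2

C1 (2 σ bonds, plus two π bonds) has steric number 2: sp.
C2 — 2 σ bonds, plus two π bonds. Steric number 2, so sp.
C3 has 2 σ bonds, plus two π bonds: steric number 2 → sp.
C4 has 2 σ bonds, plus two π bonds: steric number 2 → sp.
C5 is sp2: 3 σ bonds, plus one π bond, 3 electron-density regions.
C6 is sp2: 3 σ bonds, plus one π bond, 3 electron-density regions.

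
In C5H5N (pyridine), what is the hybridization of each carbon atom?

Each carbon atom is sp2: 3 σ bonds, plus one π bond, 3 electron-density regions.

sp2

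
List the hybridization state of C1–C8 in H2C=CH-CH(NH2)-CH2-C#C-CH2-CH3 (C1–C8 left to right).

C1 carries 3 σ bonds, plus one π bond, giving a steric number of 3, so it is sp2.
C2: 3 σ bonds, plus one π bond — 3 electron domains, sp2.
C3 is sp3: 4 σ bonds, 4 electron-density regions.
C4: 4 σ bonds — 4 electron domains, sp3.
C5 — 2 σ bonds, plus two π bonds. Steric number 2, so sp.
C6 has 2 σ bonds, plus two π bonds: steric number 2 → sp.
C7 has 4 σ bonds: steric number 4 → sp3.
C8: 4 σ bonds — 4 electron domains, sp3.

C1 sp2, C2 sp2, C3 sp3, C4 sp3, C5 sp, C6 sp, C7 sp3, C8 sp3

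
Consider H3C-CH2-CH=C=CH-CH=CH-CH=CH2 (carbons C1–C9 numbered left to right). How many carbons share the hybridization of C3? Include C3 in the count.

C3 is sp2 (one π bond).
C1: sp3
C2: sp3
C3: sp2 ✓
C4: sp
C5: sp2 ✓
C6: sp2 ✓
C7: sp2 ✓
C8: sp2 ✓
C9: sp2 ✓
6 carbons are sp2.

6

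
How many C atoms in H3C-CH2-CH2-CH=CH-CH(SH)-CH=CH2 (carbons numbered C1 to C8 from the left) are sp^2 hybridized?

C1: sp3
C2: sp3
C3: sp3
C4: sp2 ✓
C5: sp2 ✓
C6: sp3
C7: sp2 ✓
C8: sp2 ✓
C4, C5, C7, C8 → 4 sp2 carbons.

4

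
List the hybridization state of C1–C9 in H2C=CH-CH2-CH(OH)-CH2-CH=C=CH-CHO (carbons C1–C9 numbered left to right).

C1 sp2, C2 sp2, C3 sp3, C4 sp3, C5 sp3, C6 sp2, C7 sp, C8 sp2, C9 sp2

C1 (3 σ bonds, plus one π bond) has steric number 3: sp2.
C2 is sp2: 3 σ bonds, plus one π bond, 3 electron-density regions.
C3 carries 4 σ bonds, giving a steric number of 4, so it is sp3.
C4 — 4 σ bonds. Steric number 4, so sp3.
C5 (4 σ bonds) has steric number 4: sp3.
C6: 3 σ bonds, plus one π bond — 3 electron domains, sp2.
C7: 2 σ bonds, plus two π bonds; 2 regions of electron density → sp.
C8 (3 σ bonds, plus one π bond) has steric number 3: sp2.
C9 — 3 σ bonds, plus one π bond. Steric number 3, so sp2.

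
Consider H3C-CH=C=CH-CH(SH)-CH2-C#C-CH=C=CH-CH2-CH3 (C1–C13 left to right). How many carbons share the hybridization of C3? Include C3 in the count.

C3 is sp (two π bonds).
C1: sp3
C2: sp2
C3: sp ✓
C4: sp2
C5: sp3
C6: sp3
C7: sp ✓
C8: sp ✓
C9: sp2
C10: sp ✓
C11: sp2
C12: sp3
C13: sp3
4 carbons are sp.

4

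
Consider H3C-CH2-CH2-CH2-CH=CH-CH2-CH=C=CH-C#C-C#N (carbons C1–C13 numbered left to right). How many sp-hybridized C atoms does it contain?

C1: sp3
C2: sp3
C3: sp3
C4: sp3
C5: sp2
C6: sp2
C7: sp3
C8: sp2
C9: sp ✓
C10: sp2
C11: sp ✓
C12: sp ✓
C13: sp ✓
C9, C11, C12, C13 → 4 sp carbons.

4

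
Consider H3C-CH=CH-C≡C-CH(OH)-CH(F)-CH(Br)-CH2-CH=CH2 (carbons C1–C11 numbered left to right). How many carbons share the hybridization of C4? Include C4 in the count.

2

C4 is sp (two π bonds).
C1: sp3
C2: sp2
C3: sp2
C4: sp ✓
C5: sp ✓
C6: sp3
C7: sp3
C8: sp3
C9: sp3
C10: sp2
C11: sp2
2 carbons are sp.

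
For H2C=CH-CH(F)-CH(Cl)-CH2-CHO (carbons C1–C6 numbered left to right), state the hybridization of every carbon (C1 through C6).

C1 is sp2: 3 σ bonds, plus one π bond, 3 electron-density regions.
C2 (3 σ bonds, plus one π bond) has steric number 3: sp2.
C3 has 4 σ bonds: steric number 4 → sp3.
C4 is sp3: 4 σ bonds, 4 electron-density regions.
C5: 4 σ bonds — 4 electron domains, sp3.
C6: 3 σ bonds, plus one π bond; 3 regions of electron density → sp2.

C1 sp2, C2 sp2, C3 sp3, C4 sp3, C5 sp3, C6 sp2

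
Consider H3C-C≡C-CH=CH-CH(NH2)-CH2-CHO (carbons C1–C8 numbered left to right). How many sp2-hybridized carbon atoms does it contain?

C1: sp3
C2: sp
C3: sp
C4: sp2 ✓
C5: sp2 ✓
C6: sp3
C7: sp3
C8: sp2 ✓
C4, C5, C8 → 3 sp2 carbons.

3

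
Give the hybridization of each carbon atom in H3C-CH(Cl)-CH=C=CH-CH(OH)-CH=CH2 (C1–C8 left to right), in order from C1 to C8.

C1 is sp3: 4 σ bonds, 4 electron-density regions.
C2 carries 4 σ bonds, giving a steric number of 4, so it is sp3.
C3 — 3 σ bonds, plus one π bond. Steric number 3, so sp2.
C4: 2 σ bonds, plus two π bonds — 2 electron domains, sp.
C5: 3 σ bonds, plus one π bond — 3 electron domains, sp2.
C6 carries 4 σ bonds, giving a steric number of 4, so it is sp3.
C7 (3 σ bonds, plus one π bond) has steric number 3: sp2.
C8: 3 σ bonds, plus one π bond — 3 electron domains, sp2.

C1 sp3, C2 sp3, C3 sp2, C4 sp, C5 sp2, C6 sp3, C7 sp2, C8 sp2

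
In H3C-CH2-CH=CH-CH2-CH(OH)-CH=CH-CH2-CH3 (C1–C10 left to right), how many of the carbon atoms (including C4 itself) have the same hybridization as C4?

4

C4 is sp2 (one π bond).
C1: sp3
C2: sp3
C3: sp2 ✓
C4: sp2 ✓
C5: sp3
C6: sp3
C7: sp2 ✓
C8: sp2 ✓
C9: sp3
C10: sp3
4 carbons are sp2.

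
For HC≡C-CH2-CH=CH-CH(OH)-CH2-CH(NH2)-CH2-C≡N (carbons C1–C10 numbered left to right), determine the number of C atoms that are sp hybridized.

C1: sp ✓
C2: sp ✓
C3: sp3
C4: sp2
C5: sp2
C6: sp3
C7: sp3
C8: sp3
C9: sp3
C10: sp ✓
C1, C2, C10 → 3 sp carbons.

3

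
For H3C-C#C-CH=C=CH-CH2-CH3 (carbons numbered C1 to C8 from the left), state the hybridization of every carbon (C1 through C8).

C1 sp3, C2 sp, C3 sp, C4 sp2, C5 sp, C6 sp2, C7 sp3, C8 sp3

C1 is sp3: 4 σ bonds, 4 electron-density regions.
C2 is sp: 2 σ bonds, plus two π bonds, 2 electron-density regions.
C3: 2 σ bonds, plus two π bonds; 2 regions of electron density → sp.
C4 — 3 σ bonds, plus one π bond. Steric number 3, so sp2.
C5 carries 2 σ bonds, plus two π bonds, giving a steric number of 2, so it is sp.
C6 is sp2: 3 σ bonds, plus one π bond, 3 electron-density regions.
C7: 4 σ bonds — 4 electron domains, sp3.
C8 (4 σ bonds) has steric number 4: sp3.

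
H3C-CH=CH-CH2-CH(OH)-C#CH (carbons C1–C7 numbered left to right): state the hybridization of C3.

sp^2

C3 — 3 σ bonds, plus one π bond. Steric number 3, so sp2.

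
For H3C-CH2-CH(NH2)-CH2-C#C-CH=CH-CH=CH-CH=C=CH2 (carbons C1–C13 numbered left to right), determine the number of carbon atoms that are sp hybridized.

3

C1: sp3
C2: sp3
C3: sp3
C4: sp3
C5: sp ✓
C6: sp ✓
C7: sp2
C8: sp2
C9: sp2
C10: sp2
C11: sp2
C12: sp ✓
C13: sp2
C5, C6, C12 → 3 sp carbons.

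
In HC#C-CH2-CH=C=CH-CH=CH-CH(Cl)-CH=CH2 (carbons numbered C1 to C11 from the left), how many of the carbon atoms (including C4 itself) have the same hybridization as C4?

6

C4 is sp2 (one π bond).
C1: sp
C2: sp
C3: sp3
C4: sp2 ✓
C5: sp
C6: sp2 ✓
C7: sp2 ✓
C8: sp2 ✓
C9: sp3
C10: sp2 ✓
C11: sp2 ✓
6 carbons are sp2.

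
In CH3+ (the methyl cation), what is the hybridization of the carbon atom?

Three σ bonds to H, empty p orbital → sp2, trigonal planar.

sp2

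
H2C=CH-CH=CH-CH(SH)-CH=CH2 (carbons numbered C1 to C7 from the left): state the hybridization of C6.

sp2

C6 has 3 σ bonds, plus one π bond: steric number 3 → sp2.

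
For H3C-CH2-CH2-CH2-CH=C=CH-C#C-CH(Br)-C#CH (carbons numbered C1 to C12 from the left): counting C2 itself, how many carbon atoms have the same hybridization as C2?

C2 is sp3 (only σ bonds).
C1: sp3 ✓
C2: sp3 ✓
C3: sp3 ✓
C4: sp3 ✓
C5: sp2
C6: sp
C7: sp2
C8: sp
C9: sp
C10: sp3 ✓
C11: sp
C12: sp
5 carbons are sp3.

5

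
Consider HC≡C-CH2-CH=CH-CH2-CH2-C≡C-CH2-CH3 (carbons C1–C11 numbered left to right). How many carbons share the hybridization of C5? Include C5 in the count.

C5 is sp2 (one π bond).
C1: sp
C2: sp
C3: sp3
C4: sp2 ✓
C5: sp2 ✓
C6: sp3
C7: sp3
C8: sp
C9: sp
C10: sp3
C11: sp3
2 carbons are sp2.

2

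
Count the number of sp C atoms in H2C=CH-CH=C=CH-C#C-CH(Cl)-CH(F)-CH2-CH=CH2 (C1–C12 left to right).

3

C1: sp2
C2: sp2
C3: sp2
C4: sp ✓
C5: sp2
C6: sp ✓
C7: sp ✓
C8: sp3
C9: sp3
C10: sp3
C11: sp2
C12: sp2
C4, C6, C7 → 3 sp carbons.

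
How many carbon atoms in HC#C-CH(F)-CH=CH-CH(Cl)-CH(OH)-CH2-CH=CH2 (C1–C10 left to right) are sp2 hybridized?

C1: sp
C2: sp
C3: sp3
C4: sp2 ✓
C5: sp2 ✓
C6: sp3
C7: sp3
C8: sp3
C9: sp2 ✓
C10: sp2 ✓
C4, C5, C9, C10 → 4 sp2 carbons.

4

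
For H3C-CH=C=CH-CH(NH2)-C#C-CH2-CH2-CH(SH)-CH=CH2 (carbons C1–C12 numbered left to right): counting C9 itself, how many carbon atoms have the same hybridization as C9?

5

C9 is sp3 (only σ bonds).
C1: sp3 ✓
C2: sp2
C3: sp
C4: sp2
C5: sp3 ✓
C6: sp
C7: sp
C8: sp3 ✓
C9: sp3 ✓
C10: sp3 ✓
C11: sp2
C12: sp2
5 carbons are sp3.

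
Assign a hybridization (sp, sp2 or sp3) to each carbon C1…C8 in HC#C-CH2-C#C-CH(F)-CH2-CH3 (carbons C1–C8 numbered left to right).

C1 sp, C2 sp, C3 sp3, C4 sp, C5 sp, C6 sp3, C7 sp3, C8 sp3

C1 (2 σ bonds, plus two π bonds) has steric number 2: sp.
C2 carries 2 σ bonds, plus two π bonds, giving a steric number of 2, so it is sp.
C3: 4 σ bonds; 4 regions of electron density → sp3.
C4 carries 2 σ bonds, plus two π bonds, giving a steric number of 2, so it is sp.
C5 carries 2 σ bonds, plus two π bonds, giving a steric number of 2, so it is sp.
C6: 4 σ bonds; 4 regions of electron density → sp3.
C7 has 4 σ bonds: steric number 4 → sp3.
C8 is sp3: 4 σ bonds, 4 electron-density regions.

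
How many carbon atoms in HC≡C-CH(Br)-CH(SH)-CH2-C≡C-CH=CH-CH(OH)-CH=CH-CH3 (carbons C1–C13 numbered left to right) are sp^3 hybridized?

5

C1: sp
C2: sp
C3: sp3 ✓
C4: sp3 ✓
C5: sp3 ✓
C6: sp
C7: sp
C8: sp2
C9: sp2
C10: sp3 ✓
C11: sp2
C12: sp2
C13: sp3 ✓
C3, C4, C5, C10, C13 → 5 sp3 carbons.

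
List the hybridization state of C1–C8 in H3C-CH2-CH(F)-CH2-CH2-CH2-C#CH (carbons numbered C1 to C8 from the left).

C1 sp3, C2 sp3, C3 sp3, C4 sp3, C5 sp3, C6 sp3, C7 sp, C8 sp

C1 has 4 σ bonds: steric number 4 → sp3.
C2 (4 σ bonds) has steric number 4: sp3.
C3: 4 σ bonds; 4 regions of electron density → sp3.
C4 — 4 σ bonds. Steric number 4, so sp3.
C5 (4 σ bonds) has steric number 4: sp3.
C6 — 4 σ bonds. Steric number 4, so sp3.
C7 is sp: 2 σ bonds, plus two π bonds, 2 electron-density regions.
C8 has 2 σ bonds, plus two π bonds: steric number 2 → sp.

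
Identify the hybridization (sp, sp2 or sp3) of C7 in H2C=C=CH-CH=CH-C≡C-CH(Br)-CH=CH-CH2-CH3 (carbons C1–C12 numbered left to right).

sp

C7 carries 2 σ bonds, plus two π bonds, giving a steric number of 2, so it is sp.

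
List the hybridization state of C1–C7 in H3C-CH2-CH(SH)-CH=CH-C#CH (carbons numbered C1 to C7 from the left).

C1 has 4 σ bonds: steric number 4 → sp3.
C2: 4 σ bonds — 4 electron domains, sp3.
C3 (4 σ bonds) has steric number 4: sp3.
C4: 3 σ bonds, plus one π bond; 3 regions of electron density → sp2.
C5 is sp2: 3 σ bonds, plus one π bond, 3 electron-density regions.
C6 (2 σ bonds, plus two π bonds) has steric number 2: sp.
C7 carries 2 σ bonds, plus two π bonds, giving a steric number of 2, so it is sp.

C1 sp3, C2 sp3, C3 sp3, C4 sp2, C5 sp2, C6 sp, C7 sp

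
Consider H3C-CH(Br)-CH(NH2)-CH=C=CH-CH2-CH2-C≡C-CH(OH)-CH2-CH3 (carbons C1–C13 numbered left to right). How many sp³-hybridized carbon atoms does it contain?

8

C1: sp3 ✓
C2: sp3 ✓
C3: sp3 ✓
C4: sp2
C5: sp
C6: sp2
C7: sp3 ✓
C8: sp3 ✓
C9: sp
C10: sp
C11: sp3 ✓
C12: sp3 ✓
C13: sp3 ✓
C1, C2, C3, C7, C8, C11, C12, C13 → 8 sp3 carbons.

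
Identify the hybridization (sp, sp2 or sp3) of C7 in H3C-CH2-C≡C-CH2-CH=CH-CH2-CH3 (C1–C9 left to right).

sp2

C7 (3 σ bonds, plus one π bond) has steric number 3: sp2.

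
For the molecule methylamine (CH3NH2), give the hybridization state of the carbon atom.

The carbon atom — 4 σ bonds. Steric number 4, so sp3.

sp3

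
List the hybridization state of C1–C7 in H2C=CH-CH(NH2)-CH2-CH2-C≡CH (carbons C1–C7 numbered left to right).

C1 sp2, C2 sp2, C3 sp3, C4 sp3, C5 sp3, C6 sp, C7 sp

C1 carries 3 σ bonds, plus one π bond, giving a steric number of 3, so it is sp2.
C2 carries 3 σ bonds, plus one π bond, giving a steric number of 3, so it is sp2.
C3 — 4 σ bonds. Steric number 4, so sp3.
C4: 4 σ bonds — 4 electron domains, sp3.
C5: 4 σ bonds; 4 regions of electron density → sp3.
C6 (2 σ bonds, plus two π bonds) has steric number 2: sp.
C7: 2 σ bonds, plus two π bonds; 2 regions of electron density → sp.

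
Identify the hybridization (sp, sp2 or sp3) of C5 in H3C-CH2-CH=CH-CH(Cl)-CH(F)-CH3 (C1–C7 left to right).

C5 — 4 σ bonds. Steric number 4, so sp3.

sp^3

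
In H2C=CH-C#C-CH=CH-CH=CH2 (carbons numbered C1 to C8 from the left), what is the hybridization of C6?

sp²

C6 has 3 σ bonds, plus one π bond: steric number 3 → sp2.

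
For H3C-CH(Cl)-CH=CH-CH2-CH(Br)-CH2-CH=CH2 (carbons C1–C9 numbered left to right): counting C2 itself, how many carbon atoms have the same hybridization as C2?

C2 is sp3 (only σ bonds).
C1: sp3 ✓
C2: sp3 ✓
C3: sp2
C4: sp2
C5: sp3 ✓
C6: sp3 ✓
C7: sp3 ✓
C8: sp2
C9: sp2
5 carbons are sp3.

5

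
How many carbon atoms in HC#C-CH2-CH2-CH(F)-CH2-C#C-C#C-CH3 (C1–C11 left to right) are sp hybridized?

C1: sp ✓
C2: sp ✓
C3: sp3
C4: sp3
C5: sp3
C6: sp3
C7: sp ✓
C8: sp ✓
C9: sp ✓
C10: sp ✓
C11: sp3
C1, C2, C7, C8, C9, C10 → 6 sp carbons.

6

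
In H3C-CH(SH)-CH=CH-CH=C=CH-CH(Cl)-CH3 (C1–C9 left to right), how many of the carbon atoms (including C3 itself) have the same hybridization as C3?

C3 is sp2 (one π bond).
C1: sp3
C2: sp3
C3: sp2 ✓
C4: sp2 ✓
C5: sp2 ✓
C6: sp
C7: sp2 ✓
C8: sp3
C9: sp3
4 carbons are sp2.

4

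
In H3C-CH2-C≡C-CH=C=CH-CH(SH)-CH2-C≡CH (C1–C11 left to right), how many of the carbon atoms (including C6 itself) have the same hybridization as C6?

C6 is sp (two π bonds).
C1: sp3
C2: sp3
C3: sp ✓
C4: sp ✓
C5: sp2
C6: sp ✓
C7: sp2
C8: sp3
C9: sp3
C10: sp ✓
C11: sp ✓
5 carbons are sp.

5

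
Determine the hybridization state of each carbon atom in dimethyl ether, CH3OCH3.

Each carbon atom: 4 σ bonds; 4 regions of electron density → sp3.

sp^3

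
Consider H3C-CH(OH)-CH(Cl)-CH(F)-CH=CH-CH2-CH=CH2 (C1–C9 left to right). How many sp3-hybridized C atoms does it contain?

C1: sp3 ✓
C2: sp3 ✓
C3: sp3 ✓
C4: sp3 ✓
C5: sp2
C6: sp2
C7: sp3 ✓
C8: sp2
C9: sp2
C1, C2, C3, C4, C7 → 5 sp3 carbons.

5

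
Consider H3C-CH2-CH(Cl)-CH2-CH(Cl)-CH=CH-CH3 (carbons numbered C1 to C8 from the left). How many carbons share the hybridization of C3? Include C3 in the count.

6

C3 is sp3 (only σ bonds).
C1: sp3 ✓
C2: sp3 ✓
C3: sp3 ✓
C4: sp3 ✓
C5: sp3 ✓
C6: sp2
C7: sp2
C8: sp3 ✓
6 carbons are sp3.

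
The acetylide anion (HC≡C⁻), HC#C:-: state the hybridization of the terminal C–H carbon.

The terminal C–H carbon carries 2 σ bonds, plus two π bonds, giving a steric number of 2, so it is sp.

sp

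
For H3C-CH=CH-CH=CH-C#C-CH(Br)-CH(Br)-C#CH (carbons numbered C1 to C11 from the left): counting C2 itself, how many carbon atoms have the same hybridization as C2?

4

C2 is sp2 (one π bond).
C1: sp3
C2: sp2 ✓
C3: sp2 ✓
C4: sp2 ✓
C5: sp2 ✓
C6: sp
C7: sp
C8: sp3
C9: sp3
C10: sp
C11: sp
4 carbons are sp2.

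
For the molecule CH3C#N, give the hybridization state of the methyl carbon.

sp3

The methyl carbon carries 4 σ bonds, giving a steric number of 4, so it is sp3.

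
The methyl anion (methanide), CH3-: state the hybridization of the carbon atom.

Three σ bonds + one lone pair = steric number 4 → sp3, pyramidal.

sp^3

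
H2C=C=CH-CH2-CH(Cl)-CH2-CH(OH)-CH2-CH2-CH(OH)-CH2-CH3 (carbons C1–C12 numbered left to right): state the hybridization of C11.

sp3

C11 is sp3: 4 σ bonds, 4 electron-density regions.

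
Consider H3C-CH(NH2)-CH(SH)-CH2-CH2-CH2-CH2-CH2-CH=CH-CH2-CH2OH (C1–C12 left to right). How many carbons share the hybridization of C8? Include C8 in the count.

C8 is sp3 (only σ bonds).
C1: sp3 ✓
C2: sp3 ✓
C3: sp3 ✓
C4: sp3 ✓
C5: sp3 ✓
C6: sp3 ✓
C7: sp3 ✓
C8: sp3 ✓
C9: sp2
C10: sp2
C11: sp3 ✓
C12: sp3 ✓
10 carbons are sp3.

10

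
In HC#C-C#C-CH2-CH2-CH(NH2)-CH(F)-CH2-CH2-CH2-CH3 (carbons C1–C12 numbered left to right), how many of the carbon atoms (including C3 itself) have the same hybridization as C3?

4

C3 is sp (two π bonds).
C1: sp ✓
C2: sp ✓
C3: sp ✓
C4: sp ✓
C5: sp3
C6: sp3
C7: sp3
C8: sp3
C9: sp3
C10: sp3
C11: sp3
C12: sp3
4 carbons are sp.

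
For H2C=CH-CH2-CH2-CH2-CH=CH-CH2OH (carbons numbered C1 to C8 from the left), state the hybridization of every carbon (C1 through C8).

C1: 3 σ bonds, plus one π bond; 3 regions of electron density → sp2.
C2: 3 σ bonds, plus one π bond; 3 regions of electron density → sp2.
C3 is sp3: 4 σ bonds, 4 electron-density regions.
C4 (4 σ bonds) has steric number 4: sp3.
C5 — 4 σ bonds. Steric number 4, so sp3.
C6 — 3 σ bonds, plus one π bond. Steric number 3, so sp2.
C7 is sp2: 3 σ bonds, plus one π bond, 3 electron-density regions.
C8 is sp3: 4 σ bonds, 4 electron-density regions.

C1 sp2, C2 sp2, C3 sp3, C4 sp3, C5 sp3, C6 sp2, C7 sp2, C8 sp3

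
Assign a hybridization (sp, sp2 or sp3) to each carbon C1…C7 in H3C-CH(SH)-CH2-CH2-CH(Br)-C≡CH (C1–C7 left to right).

C1 sp3, C2 sp3, C3 sp3, C4 sp3, C5 sp3, C6 sp, C7 sp

C1: 4 σ bonds — 4 electron domains, sp3.
C2: 4 σ bonds — 4 electron domains, sp3.
C3: 4 σ bonds; 4 regions of electron density → sp3.
C4 carries 4 σ bonds, giving a steric number of 4, so it is sp3.
C5 has 4 σ bonds: steric number 4 → sp3.
C6 carries 2 σ bonds, plus two π bonds, giving a steric number of 2, so it is sp.
C7: 2 σ bonds, plus two π bonds — 2 electron domains, sp.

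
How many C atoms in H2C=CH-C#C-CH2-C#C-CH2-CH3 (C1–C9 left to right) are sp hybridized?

4

C1: sp2
C2: sp2
C3: sp ✓
C4: sp ✓
C5: sp3
C6: sp ✓
C7: sp ✓
C8: sp3
C9: sp3
C3, C4, C6, C7 → 4 sp carbons.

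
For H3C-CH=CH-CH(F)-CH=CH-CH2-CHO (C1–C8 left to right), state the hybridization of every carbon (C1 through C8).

C1 sp3, C2 sp2, C3 sp2, C4 sp3, C5 sp2, C6 sp2, C7 sp3, C8 sp2

C1 (4 σ bonds) has steric number 4: sp3.
C2 (3 σ bonds, plus one π bond) has steric number 3: sp2.
C3 is sp2: 3 σ bonds, plus one π bond, 3 electron-density regions.
C4 is sp3: 4 σ bonds, 4 electron-density regions.
C5 (3 σ bonds, plus one π bond) has steric number 3: sp2.
C6 carries 3 σ bonds, plus one π bond, giving a steric number of 3, so it is sp2.
C7 (4 σ bonds) has steric number 4: sp3.
C8 — 3 σ bonds, plus one π bond. Steric number 3, so sp2.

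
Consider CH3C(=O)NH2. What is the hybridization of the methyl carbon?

The methyl carbon has 4 σ bonds: steric number 4 → sp3.

sp3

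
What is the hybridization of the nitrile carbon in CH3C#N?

sp

The nitrile carbon: 2 σ bonds, plus two π bonds; 2 regions of electron density → sp.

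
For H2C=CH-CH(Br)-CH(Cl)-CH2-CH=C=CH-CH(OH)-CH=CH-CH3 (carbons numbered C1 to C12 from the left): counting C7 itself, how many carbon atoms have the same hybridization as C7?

1

C7 is sp (two π bonds).
C1: sp2
C2: sp2
C3: sp3
C4: sp3
C5: sp3
C6: sp2
C7: sp ✓
C8: sp2
C9: sp3
C10: sp2
C11: sp2
C12: sp3
1 carbon is sp.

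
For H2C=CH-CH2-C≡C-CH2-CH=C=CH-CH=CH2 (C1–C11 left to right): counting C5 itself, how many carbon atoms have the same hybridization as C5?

3

C5 is sp (two π bonds).
C1: sp2
C2: sp2
C3: sp3
C4: sp ✓
C5: sp ✓
C6: sp3
C7: sp2
C8: sp ✓
C9: sp2
C10: sp2
C11: sp2
3 carbons are sp.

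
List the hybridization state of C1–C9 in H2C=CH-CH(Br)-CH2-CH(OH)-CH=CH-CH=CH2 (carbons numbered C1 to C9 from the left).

C1 carries 3 σ bonds, plus one π bond, giving a steric number of 3, so it is sp2.
C2 has 3 σ bonds, plus one π bond: steric number 3 → sp2.
C3 carries 4 σ bonds, giving a steric number of 4, so it is sp3.
C4 carries 4 σ bonds, giving a steric number of 4, so it is sp3.
C5 (4 σ bonds) has steric number 4: sp3.
C6: 3 σ bonds, plus one π bond — 3 electron domains, sp2.
C7 has 3 σ bonds, plus one π bond: steric number 3 → sp2.
C8 (3 σ bonds, plus one π bond) has steric number 3: sp2.
C9 is sp2: 3 σ bonds, plus one π bond, 3 electron-density regions.

C1 sp2, C2 sp2, C3 sp3, C4 sp3, C5 sp3, C6 sp2, C7 sp2, C8 sp2, C9 sp2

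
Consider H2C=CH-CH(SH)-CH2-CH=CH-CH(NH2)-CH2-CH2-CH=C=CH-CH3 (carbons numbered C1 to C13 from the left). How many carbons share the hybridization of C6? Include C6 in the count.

6

C6 is sp2 (one π bond).
C1: sp2 ✓
C2: sp2 ✓
C3: sp3
C4: sp3
C5: sp2 ✓
C6: sp2 ✓
C7: sp3
C8: sp3
C9: sp3
C10: sp2 ✓
C11: sp
C12: sp2 ✓
C13: sp3
6 carbons are sp2.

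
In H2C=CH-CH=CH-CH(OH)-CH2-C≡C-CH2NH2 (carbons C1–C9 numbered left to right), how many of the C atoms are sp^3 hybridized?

3

C1: sp2
C2: sp2
C3: sp2
C4: sp2
C5: sp3 ✓
C6: sp3 ✓
C7: sp
C8: sp
C9: sp3 ✓
C5, C6, C9 → 3 sp3 carbons.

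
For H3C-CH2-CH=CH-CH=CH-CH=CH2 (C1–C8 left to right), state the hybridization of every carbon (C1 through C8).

C1: 4 σ bonds — 4 electron domains, sp3.
C2 has 4 σ bonds: steric number 4 → sp3.
C3 carries 3 σ bonds, plus one π bond, giving a steric number of 3, so it is sp2.
C4 has 3 σ bonds, plus one π bond: steric number 3 → sp2.
C5: 3 σ bonds, plus one π bond; 3 regions of electron density → sp2.
C6 — 3 σ bonds, plus one π bond. Steric number 3, so sp2.
C7: 3 σ bonds, plus one π bond; 3 regions of electron density → sp2.
C8 carries 3 σ bonds, plus one π bond, giving a steric number of 3, so it is sp2.

C1 sp3, C2 sp3, C3 sp2, C4 sp2, C5 sp2, C6 sp2, C7 sp2, C8 sp2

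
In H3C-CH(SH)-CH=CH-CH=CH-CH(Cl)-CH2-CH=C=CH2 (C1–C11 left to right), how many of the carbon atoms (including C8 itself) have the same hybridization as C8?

4

C8 is sp3 (only σ bonds).
C1: sp3 ✓
C2: sp3 ✓
C3: sp2
C4: sp2
C5: sp2
C6: sp2
C7: sp3 ✓
C8: sp3 ✓
C9: sp2
C10: sp
C11: sp2
4 carbons are sp3.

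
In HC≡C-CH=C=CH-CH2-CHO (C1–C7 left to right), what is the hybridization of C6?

C6 (4 σ bonds) has steric number 4: sp3.

sp^3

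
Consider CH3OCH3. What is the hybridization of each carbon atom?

sp^3

Each carbon atom — 4 σ bonds. Steric number 4, so sp3.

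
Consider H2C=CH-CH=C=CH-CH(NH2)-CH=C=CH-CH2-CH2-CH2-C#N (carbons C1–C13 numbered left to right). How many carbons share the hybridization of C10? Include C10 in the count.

4

C10 is sp3 (only σ bonds).
C1: sp2
C2: sp2
C3: sp2
C4: sp
C5: sp2
C6: sp3 ✓
C7: sp2
C8: sp
C9: sp2
C10: sp3 ✓
C11: sp3 ✓
C12: sp3 ✓
C13: sp
4 carbons are sp3.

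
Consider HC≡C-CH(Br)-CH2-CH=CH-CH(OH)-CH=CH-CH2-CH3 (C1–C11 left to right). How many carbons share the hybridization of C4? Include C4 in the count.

5

C4 is sp3 (only σ bonds).
C1: sp
C2: sp
C3: sp3 ✓
C4: sp3 ✓
C5: sp2
C6: sp2
C7: sp3 ✓
C8: sp2
C9: sp2
C10: sp3 ✓
C11: sp3 ✓
5 carbons are sp3.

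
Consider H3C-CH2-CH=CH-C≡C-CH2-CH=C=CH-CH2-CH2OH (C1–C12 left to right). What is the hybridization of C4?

sp2

C4: 3 σ bonds, plus one π bond — 3 electron domains, sp2.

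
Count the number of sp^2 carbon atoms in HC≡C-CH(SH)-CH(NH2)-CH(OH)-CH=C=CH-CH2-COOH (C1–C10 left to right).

3

C1: sp
C2: sp
C3: sp3
C4: sp3
C5: sp3
C6: sp2 ✓
C7: sp
C8: sp2 ✓
C9: sp3
C10: sp2 ✓
C6, C8, C10 → 3 sp2 carbons.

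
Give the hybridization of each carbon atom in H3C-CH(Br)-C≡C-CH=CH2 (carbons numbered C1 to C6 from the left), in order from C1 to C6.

C1 sp3, C2 sp3, C3 sp, C4 sp, C5 sp2, C6 sp2

C1 has 4 σ bonds: steric number 4 → sp3.
C2 has 4 σ bonds: steric number 4 → sp3.
C3 — 2 σ bonds, plus two π bonds. Steric number 2, so sp.
C4 has 2 σ bonds, plus two π bonds: steric number 2 → sp.
C5 carries 3 σ bonds, plus one π bond, giving a steric number of 3, so it is sp2.
C6 is sp2: 3 σ bonds, plus one π bond, 3 electron-density regions.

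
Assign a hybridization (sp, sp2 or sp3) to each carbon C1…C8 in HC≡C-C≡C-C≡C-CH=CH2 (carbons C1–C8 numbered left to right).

C1 sp, C2 sp, C3 sp, C4 sp, C5 sp, C6 sp, C7 sp2, C8 sp2

C1: 2 σ bonds, plus two π bonds; 2 regions of electron density → sp.
C2: 2 σ bonds, plus two π bonds; 2 regions of electron density → sp.
C3: 2 σ bonds, plus two π bonds; 2 regions of electron density → sp.
C4 has 2 σ bonds, plus two π bonds: steric number 2 → sp.
C5: 2 σ bonds, plus two π bonds — 2 electron domains, sp.
C6 — 2 σ bonds, plus two π bonds. Steric number 2, so sp.
C7 has 3 σ bonds, plus one π bond: steric number 3 → sp2.
C8 — 3 σ bonds, plus one π bond. Steric number 3, so sp2.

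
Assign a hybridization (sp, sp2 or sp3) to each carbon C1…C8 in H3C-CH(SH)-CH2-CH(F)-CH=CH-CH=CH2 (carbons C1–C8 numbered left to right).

C1 sp3, C2 sp3, C3 sp3, C4 sp3, C5 sp2, C6 sp2, C7 sp2, C8 sp2

C1 carries 4 σ bonds, giving a steric number of 4, so it is sp3.
C2: 4 σ bonds; 4 regions of electron density → sp3.
C3 (4 σ bonds) has steric number 4: sp3.
C4: 4 σ bonds — 4 electron domains, sp3.
C5: 3 σ bonds, plus one π bond — 3 electron domains, sp2.
C6 (3 σ bonds, plus one π bond) has steric number 3: sp2.
C7 carries 3 σ bonds, plus one π bond, giving a steric number of 3, so it is sp2.
C8 carries 3 σ bonds, plus one π bond, giving a steric number of 3, so it is sp2.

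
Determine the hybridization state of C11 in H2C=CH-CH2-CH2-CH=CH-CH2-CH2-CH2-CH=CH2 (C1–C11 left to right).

sp^2

C11 — 3 σ bonds, plus one π bond. Steric number 3, so sp2.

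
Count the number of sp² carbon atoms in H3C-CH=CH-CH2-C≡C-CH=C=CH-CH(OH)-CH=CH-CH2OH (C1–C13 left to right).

C1: sp3
C2: sp2 ✓
C3: sp2 ✓
C4: sp3
C5: sp
C6: sp
C7: sp2 ✓
C8: sp
C9: sp2 ✓
C10: sp3
C11: sp2 ✓
C12: sp2 ✓
C13: sp3
C2, C3, C7, C9, C11, C12 → 6 sp2 carbons.

6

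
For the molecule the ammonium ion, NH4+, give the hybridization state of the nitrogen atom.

Four σ bonds, no lone pair → sp3, tetrahedral.

sp^3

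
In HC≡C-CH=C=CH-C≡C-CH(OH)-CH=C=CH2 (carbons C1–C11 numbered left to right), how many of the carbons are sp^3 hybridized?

C1: sp
C2: sp
C3: sp2
C4: sp
C5: sp2
C6: sp
C7: sp
C8: sp3 ✓
C9: sp2
C10: sp
C11: sp2
C8 → 1 sp3 carbon.

1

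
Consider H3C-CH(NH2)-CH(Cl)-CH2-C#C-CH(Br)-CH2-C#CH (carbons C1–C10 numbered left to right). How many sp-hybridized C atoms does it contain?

4

C1: sp3
C2: sp3
C3: sp3
C4: sp3
C5: sp ✓
C6: sp ✓
C7: sp3
C8: sp3
C9: sp ✓
C10: sp ✓
C5, C6, C9, C10 → 4 sp carbons.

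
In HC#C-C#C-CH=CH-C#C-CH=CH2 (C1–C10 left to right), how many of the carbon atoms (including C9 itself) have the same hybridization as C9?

C9 is sp2 (one π bond).
C1: sp
C2: sp
C3: sp
C4: sp
C5: sp2 ✓
C6: sp2 ✓
C7: sp
C8: sp
C9: sp2 ✓
C10: sp2 ✓
4 carbons are sp2.

4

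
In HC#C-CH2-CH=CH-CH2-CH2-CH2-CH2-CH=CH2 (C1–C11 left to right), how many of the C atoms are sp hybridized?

2

C1: sp ✓
C2: sp ✓
C3: sp3
C4: sp2
C5: sp2
C6: sp3
C7: sp3
C8: sp3
C9: sp3
C10: sp2
C11: sp2
C1, C2 → 2 sp carbons.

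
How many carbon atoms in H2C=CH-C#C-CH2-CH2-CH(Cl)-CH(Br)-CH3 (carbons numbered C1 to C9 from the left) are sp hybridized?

2

C1: sp2
C2: sp2
C3: sp ✓
C4: sp ✓
C5: sp3
C6: sp3
C7: sp3
C8: sp3
C9: sp3
C3, C4 → 2 sp carbons.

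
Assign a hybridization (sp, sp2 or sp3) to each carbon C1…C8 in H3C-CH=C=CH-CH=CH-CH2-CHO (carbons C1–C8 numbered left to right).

C1 sp3, C2 sp2, C3 sp, C4 sp2, C5 sp2, C6 sp2, C7 sp3, C8 sp2

C1 (4 σ bonds) has steric number 4: sp3.
C2 — 3 σ bonds, plus one π bond. Steric number 3, so sp2.
C3 is sp: 2 σ bonds, plus two π bonds, 2 electron-density regions.
C4 is sp2: 3 σ bonds, plus one π bond, 3 electron-density regions.
C5 is sp2: 3 σ bonds, plus one π bond, 3 electron-density regions.
C6: 3 σ bonds, plus one π bond — 3 electron domains, sp2.
C7 (4 σ bonds) has steric number 4: sp3.
C8 carries 3 σ bonds, plus one π bond, giving a steric number of 3, so it is sp2.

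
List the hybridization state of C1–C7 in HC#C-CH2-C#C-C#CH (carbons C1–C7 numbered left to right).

C1 sp, C2 sp, C3 sp3, C4 sp, C5 sp, C6 sp, C7 sp

C1: 2 σ bonds, plus two π bonds; 2 regions of electron density → sp.
C2: 2 σ bonds, plus two π bonds; 2 regions of electron density → sp.
C3 has 4 σ bonds: steric number 4 → sp3.
C4: 2 σ bonds, plus two π bonds — 2 electron domains, sp.
C5 is sp: 2 σ bonds, plus two π bonds, 2 electron-density regions.
C6 carries 2 σ bonds, plus two π bonds, giving a steric number of 2, so it is sp.
C7 has 2 σ bonds, plus two π bonds: steric number 2 → sp.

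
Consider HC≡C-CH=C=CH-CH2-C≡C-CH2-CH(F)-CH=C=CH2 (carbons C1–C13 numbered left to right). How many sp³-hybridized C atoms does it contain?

3

C1: sp
C2: sp
C3: sp2
C4: sp
C5: sp2
C6: sp3 ✓
C7: sp
C8: sp
C9: sp3 ✓
C10: sp3 ✓
C11: sp2
C12: sp
C13: sp2
C6, C9, C10 → 3 sp3 carbons.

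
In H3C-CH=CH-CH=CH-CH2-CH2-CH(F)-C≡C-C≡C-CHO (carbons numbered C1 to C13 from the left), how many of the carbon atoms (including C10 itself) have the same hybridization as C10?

C10 is sp (two π bonds).
C1: sp3
C2: sp2
C3: sp2
C4: sp2
C5: sp2
C6: sp3
C7: sp3
C8: sp3
C9: sp ✓
C10: sp ✓
C11: sp ✓
C12: sp ✓
C13: sp2
4 carbons are sp.

4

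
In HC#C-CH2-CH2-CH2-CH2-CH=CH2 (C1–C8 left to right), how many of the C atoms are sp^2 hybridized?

2

C1: sp
C2: sp
C3: sp3
C4: sp3
C5: sp3
C6: sp3
C7: sp2 ✓
C8: sp2 ✓
C7, C8 → 2 sp2 carbons.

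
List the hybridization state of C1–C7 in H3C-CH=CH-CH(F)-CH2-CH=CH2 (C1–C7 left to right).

C1 has 4 σ bonds: steric number 4 → sp3.
C2 — 3 σ bonds, plus one π bond. Steric number 3, so sp2.
C3 is sp2: 3 σ bonds, plus one π bond, 3 electron-density regions.
C4 carries 4 σ bonds, giving a steric number of 4, so it is sp3.
C5 (4 σ bonds) has steric number 4: sp3.
C6 has 3 σ bonds, plus one π bond: steric number 3 → sp2.
C7 is sp2: 3 σ bonds, plus one π bond, 3 electron-density regions.

C1 sp3, C2 sp2, C3 sp2, C4 sp3, C5 sp3, C6 sp2, C7 sp2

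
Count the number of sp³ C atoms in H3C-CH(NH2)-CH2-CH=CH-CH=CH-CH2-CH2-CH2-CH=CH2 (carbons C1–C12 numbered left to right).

6

C1: sp3 ✓
C2: sp3 ✓
C3: sp3 ✓
C4: sp2
C5: sp2
C6: sp2
C7: sp2
C8: sp3 ✓
C9: sp3 ✓
C10: sp3 ✓
C11: sp2
C12: sp2
C1, C2, C3, C8, C9, C10 → 6 sp3 carbons.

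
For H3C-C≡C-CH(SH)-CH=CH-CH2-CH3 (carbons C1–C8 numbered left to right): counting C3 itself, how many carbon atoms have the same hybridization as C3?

2

C3 is sp (two π bonds).
C1: sp3
C2: sp ✓
C3: sp ✓
C4: sp3
C5: sp2
C6: sp2
C7: sp3
C8: sp3
2 carbons are sp.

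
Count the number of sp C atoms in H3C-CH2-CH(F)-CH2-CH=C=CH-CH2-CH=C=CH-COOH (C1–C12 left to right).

C1: sp3
C2: sp3
C3: sp3
C4: sp3
C5: sp2
C6: sp ✓
C7: sp2
C8: sp3
C9: sp2
C10: sp ✓
C11: sp2
C12: sp2
C6, C10 → 2 sp carbons.

2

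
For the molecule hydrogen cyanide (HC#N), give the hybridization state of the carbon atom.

The carbon atom — 2 σ bonds, plus two π bonds. Steric number 2, so sp.

sp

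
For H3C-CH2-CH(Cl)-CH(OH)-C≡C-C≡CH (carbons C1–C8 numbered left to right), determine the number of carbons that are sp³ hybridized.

4

C1: sp3 ✓
C2: sp3 ✓
C3: sp3 ✓
C4: sp3 ✓
C5: sp
C6: sp
C7: sp
C8: sp
C1, C2, C3, C4 → 4 sp3 carbons.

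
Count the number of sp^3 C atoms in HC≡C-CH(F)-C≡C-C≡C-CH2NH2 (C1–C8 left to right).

C1: sp
C2: sp
C3: sp3 ✓
C4: sp
C5: sp
C6: sp
C7: sp
C8: sp3 ✓
C3, C8 → 2 sp3 carbons.

2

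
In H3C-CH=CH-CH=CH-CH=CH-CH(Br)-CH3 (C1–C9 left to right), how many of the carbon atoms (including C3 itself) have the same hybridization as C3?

C3 is sp2 (one π bond).
C1: sp3
C2: sp2 ✓
C3: sp2 ✓
C4: sp2 ✓
C5: sp2 ✓
C6: sp2 ✓
C7: sp2 ✓
C8: sp3
C9: sp3
6 carbons are sp2.

6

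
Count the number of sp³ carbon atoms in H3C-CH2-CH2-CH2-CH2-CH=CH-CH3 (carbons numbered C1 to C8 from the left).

C1: sp3 ✓
C2: sp3 ✓
C3: sp3 ✓
C4: sp3 ✓
C5: sp3 ✓
C6: sp2
C7: sp2
C8: sp3 ✓
C1, C2, C3, C4, C5, C8 → 6 sp3 carbons.

6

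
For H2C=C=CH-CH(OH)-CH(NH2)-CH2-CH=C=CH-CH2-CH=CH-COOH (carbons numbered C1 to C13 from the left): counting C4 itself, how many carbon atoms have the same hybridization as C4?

4

C4 is sp3 (only σ bonds).
C1: sp2
C2: sp
C3: sp2
C4: sp3 ✓
C5: sp3 ✓
C6: sp3 ✓
C7: sp2
C8: sp
C9: sp2
C10: sp3 ✓
C11: sp2
C12: sp2
C13: sp2
4 carbons are sp3.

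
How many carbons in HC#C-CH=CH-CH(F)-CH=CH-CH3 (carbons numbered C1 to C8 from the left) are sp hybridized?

2

C1: sp ✓
C2: sp ✓
C3: sp2
C4: sp2
C5: sp3
C6: sp2
C7: sp2
C8: sp3
C1, C2 → 2 sp carbons.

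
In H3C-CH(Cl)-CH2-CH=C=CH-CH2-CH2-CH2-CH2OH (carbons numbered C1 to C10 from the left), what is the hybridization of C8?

C8 (4 σ bonds) has steric number 4: sp3.

sp3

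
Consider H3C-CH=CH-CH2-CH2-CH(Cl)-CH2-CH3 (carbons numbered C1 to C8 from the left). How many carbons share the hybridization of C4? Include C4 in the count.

C4 is sp3 (only σ bonds).
C1: sp3 ✓
C2: sp2
C3: sp2
C4: sp3 ✓
C5: sp3 ✓
C6: sp3 ✓
C7: sp3 ✓
C8: sp3 ✓
6 carbons are sp3.

6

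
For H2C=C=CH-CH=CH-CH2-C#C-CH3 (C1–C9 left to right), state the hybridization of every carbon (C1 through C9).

C1: 3 σ bonds, plus one π bond — 3 electron domains, sp2.
C2 — 2 σ bonds, plus two π bonds. Steric number 2, so sp.
C3 carries 3 σ bonds, plus one π bond, giving a steric number of 3, so it is sp2.
C4 (3 σ bonds, plus one π bond) has steric number 3: sp2.
C5: 3 σ bonds, plus one π bond; 3 regions of electron density → sp2.
C6 — 4 σ bonds. Steric number 4, so sp3.
C7 (2 σ bonds, plus two π bonds) has steric number 2: sp.
C8: 2 σ bonds, plus two π bonds — 2 electron domains, sp.
C9: 4 σ bonds; 4 regions of electron density → sp3.

C1 sp2, C2 sp, C3 sp2, C4 sp2, C5 sp2, C6 sp3, C7 sp, C8 sp, C9 sp3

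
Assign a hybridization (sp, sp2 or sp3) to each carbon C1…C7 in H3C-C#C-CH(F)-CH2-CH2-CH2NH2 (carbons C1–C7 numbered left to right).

C1 has 4 σ bonds: steric number 4 → sp3.
C2 (2 σ bonds, plus two π bonds) has steric number 2: sp.
C3 has 2 σ bonds, plus two π bonds: steric number 2 → sp.
C4 — 4 σ bonds. Steric number 4, so sp3.
C5 has 4 σ bonds: steric number 4 → sp3.
C6 is sp3: 4 σ bonds, 4 electron-density regions.
C7: 4 σ bonds; 4 regions of electron density → sp3.

C1 sp3, C2 sp, C3 sp, C4 sp3, C5 sp3, C6 sp3, C7 sp3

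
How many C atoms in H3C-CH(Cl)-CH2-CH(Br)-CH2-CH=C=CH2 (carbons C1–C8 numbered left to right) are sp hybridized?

1

C1: sp3
C2: sp3
C3: sp3
C4: sp3
C5: sp3
C6: sp2
C7: sp ✓
C8: sp2
C7 → 1 sp carbon.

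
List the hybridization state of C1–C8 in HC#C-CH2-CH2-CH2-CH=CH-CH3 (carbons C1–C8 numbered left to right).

C1 sp, C2 sp, C3 sp3, C4 sp3, C5 sp3, C6 sp2, C7 sp2, C8 sp3

C1: 2 σ bonds, plus two π bonds; 2 regions of electron density → sp.
C2: 2 σ bonds, plus two π bonds — 2 electron domains, sp.
C3 carries 4 σ bonds, giving a steric number of 4, so it is sp3.
C4: 4 σ bonds; 4 regions of electron density → sp3.
C5 carries 4 σ bonds, giving a steric number of 4, so it is sp3.
C6: 3 σ bonds, plus one π bond — 3 electron domains, sp2.
C7 (3 σ bonds, plus one π bond) has steric number 3: sp2.
C8: 4 σ bonds; 4 regions of electron density → sp3.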